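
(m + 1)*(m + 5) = m^2 + 6*m + 5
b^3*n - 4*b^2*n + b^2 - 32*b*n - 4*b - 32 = (b - 8)*(b + 4)*(b*n + 1)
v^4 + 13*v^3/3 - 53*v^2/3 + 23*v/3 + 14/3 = (v - 2)*(v - 1)*(v + 1/3)*(v + 7)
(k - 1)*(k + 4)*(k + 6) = k^3 + 9*k^2 + 14*k - 24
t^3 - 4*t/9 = t*(t - 2/3)*(t + 2/3)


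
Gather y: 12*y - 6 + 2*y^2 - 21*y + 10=2*y^2 - 9*y + 4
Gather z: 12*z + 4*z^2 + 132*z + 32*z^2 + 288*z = 36*z^2 + 432*z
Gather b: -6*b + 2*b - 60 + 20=-4*b - 40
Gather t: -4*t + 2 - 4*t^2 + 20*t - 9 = -4*t^2 + 16*t - 7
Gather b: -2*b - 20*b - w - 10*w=-22*b - 11*w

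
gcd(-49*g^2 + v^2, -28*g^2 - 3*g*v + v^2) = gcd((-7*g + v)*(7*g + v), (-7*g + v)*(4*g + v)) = -7*g + v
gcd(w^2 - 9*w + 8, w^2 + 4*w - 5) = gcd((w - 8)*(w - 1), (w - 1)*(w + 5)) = w - 1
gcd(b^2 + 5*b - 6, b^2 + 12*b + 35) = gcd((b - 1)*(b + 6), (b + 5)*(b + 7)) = 1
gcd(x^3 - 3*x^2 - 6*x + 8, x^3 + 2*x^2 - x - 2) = x^2 + x - 2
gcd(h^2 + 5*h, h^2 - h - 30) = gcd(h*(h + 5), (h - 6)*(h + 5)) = h + 5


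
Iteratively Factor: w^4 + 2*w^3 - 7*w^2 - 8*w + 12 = (w + 3)*(w^3 - w^2 - 4*w + 4) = (w - 2)*(w + 3)*(w^2 + w - 2) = (w - 2)*(w - 1)*(w + 3)*(w + 2)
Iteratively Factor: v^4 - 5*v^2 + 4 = (v - 2)*(v^3 + 2*v^2 - v - 2) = (v - 2)*(v + 2)*(v^2 - 1) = (v - 2)*(v + 1)*(v + 2)*(v - 1)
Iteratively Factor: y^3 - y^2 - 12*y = (y - 4)*(y^2 + 3*y) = y*(y - 4)*(y + 3)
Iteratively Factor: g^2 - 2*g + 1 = (g - 1)*(g - 1)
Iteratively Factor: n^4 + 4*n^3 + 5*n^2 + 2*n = (n)*(n^3 + 4*n^2 + 5*n + 2) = n*(n + 1)*(n^2 + 3*n + 2) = n*(n + 1)*(n + 2)*(n + 1)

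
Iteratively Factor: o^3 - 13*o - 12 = (o + 3)*(o^2 - 3*o - 4) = (o - 4)*(o + 3)*(o + 1)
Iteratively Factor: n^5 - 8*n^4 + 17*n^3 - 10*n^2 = (n - 2)*(n^4 - 6*n^3 + 5*n^2) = n*(n - 2)*(n^3 - 6*n^2 + 5*n) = n^2*(n - 2)*(n^2 - 6*n + 5) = n^2*(n - 2)*(n - 1)*(n - 5)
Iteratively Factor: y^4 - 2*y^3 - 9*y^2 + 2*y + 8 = (y + 2)*(y^3 - 4*y^2 - y + 4) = (y - 1)*(y + 2)*(y^2 - 3*y - 4) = (y - 1)*(y + 1)*(y + 2)*(y - 4)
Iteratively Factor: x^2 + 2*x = (x + 2)*(x)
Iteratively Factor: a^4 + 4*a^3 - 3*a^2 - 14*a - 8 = (a + 1)*(a^3 + 3*a^2 - 6*a - 8) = (a + 1)*(a + 4)*(a^2 - a - 2) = (a + 1)^2*(a + 4)*(a - 2)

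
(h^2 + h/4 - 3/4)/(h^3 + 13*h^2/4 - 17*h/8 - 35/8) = 2*(4*h - 3)/(8*h^2 + 18*h - 35)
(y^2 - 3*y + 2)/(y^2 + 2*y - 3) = (y - 2)/(y + 3)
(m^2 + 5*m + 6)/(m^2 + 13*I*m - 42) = (m^2 + 5*m + 6)/(m^2 + 13*I*m - 42)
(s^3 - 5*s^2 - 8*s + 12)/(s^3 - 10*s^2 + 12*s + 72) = (s - 1)/(s - 6)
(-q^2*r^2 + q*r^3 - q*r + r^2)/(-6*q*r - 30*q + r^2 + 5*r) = r*(q^2*r - q*r^2 + q - r)/(6*q*r + 30*q - r^2 - 5*r)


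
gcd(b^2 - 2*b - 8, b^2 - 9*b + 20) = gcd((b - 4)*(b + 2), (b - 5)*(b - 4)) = b - 4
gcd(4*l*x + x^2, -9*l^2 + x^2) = 1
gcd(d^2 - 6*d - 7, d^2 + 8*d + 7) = d + 1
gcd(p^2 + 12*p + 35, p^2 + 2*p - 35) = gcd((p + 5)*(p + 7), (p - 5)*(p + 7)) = p + 7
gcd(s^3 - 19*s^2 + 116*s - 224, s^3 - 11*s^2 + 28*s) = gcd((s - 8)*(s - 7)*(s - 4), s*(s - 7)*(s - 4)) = s^2 - 11*s + 28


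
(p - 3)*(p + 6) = p^2 + 3*p - 18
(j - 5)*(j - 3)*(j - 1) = j^3 - 9*j^2 + 23*j - 15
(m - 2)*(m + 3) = m^2 + m - 6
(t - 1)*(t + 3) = t^2 + 2*t - 3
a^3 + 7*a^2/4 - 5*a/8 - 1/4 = (a - 1/2)*(a + 1/4)*(a + 2)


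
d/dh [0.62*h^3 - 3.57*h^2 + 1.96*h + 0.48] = 1.86*h^2 - 7.14*h + 1.96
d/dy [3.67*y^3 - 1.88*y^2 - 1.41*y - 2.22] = 11.01*y^2 - 3.76*y - 1.41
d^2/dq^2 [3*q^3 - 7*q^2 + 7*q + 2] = 18*q - 14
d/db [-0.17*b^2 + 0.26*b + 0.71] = 0.26 - 0.34*b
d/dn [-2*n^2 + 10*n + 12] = 10 - 4*n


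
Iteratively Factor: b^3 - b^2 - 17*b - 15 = (b + 3)*(b^2 - 4*b - 5) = (b + 1)*(b + 3)*(b - 5)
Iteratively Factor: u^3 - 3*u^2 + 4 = (u + 1)*(u^2 - 4*u + 4) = (u - 2)*(u + 1)*(u - 2)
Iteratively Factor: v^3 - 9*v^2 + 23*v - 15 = (v - 1)*(v^2 - 8*v + 15) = (v - 3)*(v - 1)*(v - 5)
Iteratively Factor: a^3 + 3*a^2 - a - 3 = (a - 1)*(a^2 + 4*a + 3) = (a - 1)*(a + 3)*(a + 1)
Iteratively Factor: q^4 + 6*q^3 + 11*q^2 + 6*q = (q + 3)*(q^3 + 3*q^2 + 2*q) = (q + 1)*(q + 3)*(q^2 + 2*q) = (q + 1)*(q + 2)*(q + 3)*(q)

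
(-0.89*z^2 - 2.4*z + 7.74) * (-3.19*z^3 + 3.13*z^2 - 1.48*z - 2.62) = 2.8391*z^5 + 4.8703*z^4 - 30.8854*z^3 + 30.11*z^2 - 5.1672*z - 20.2788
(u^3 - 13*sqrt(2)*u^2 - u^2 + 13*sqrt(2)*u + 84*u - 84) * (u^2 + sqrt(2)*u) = u^5 - 12*sqrt(2)*u^4 - u^4 + 12*sqrt(2)*u^3 + 58*u^3 - 58*u^2 + 84*sqrt(2)*u^2 - 84*sqrt(2)*u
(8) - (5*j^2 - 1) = 9 - 5*j^2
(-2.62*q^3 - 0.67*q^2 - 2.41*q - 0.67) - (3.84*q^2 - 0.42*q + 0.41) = -2.62*q^3 - 4.51*q^2 - 1.99*q - 1.08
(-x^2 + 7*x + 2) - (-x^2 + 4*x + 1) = 3*x + 1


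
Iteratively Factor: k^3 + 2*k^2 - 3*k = (k + 3)*(k^2 - k) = (k - 1)*(k + 3)*(k)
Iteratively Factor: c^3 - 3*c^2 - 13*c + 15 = (c - 1)*(c^2 - 2*c - 15) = (c - 1)*(c + 3)*(c - 5)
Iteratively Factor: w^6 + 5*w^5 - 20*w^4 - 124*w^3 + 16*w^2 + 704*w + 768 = (w + 2)*(w^5 + 3*w^4 - 26*w^3 - 72*w^2 + 160*w + 384) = (w + 2)*(w + 4)*(w^4 - w^3 - 22*w^2 + 16*w + 96) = (w - 3)*(w + 2)*(w + 4)*(w^3 + 2*w^2 - 16*w - 32) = (w - 3)*(w + 2)^2*(w + 4)*(w^2 - 16) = (w - 3)*(w + 2)^2*(w + 4)^2*(w - 4)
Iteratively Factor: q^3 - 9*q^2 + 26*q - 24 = (q - 2)*(q^2 - 7*q + 12) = (q - 4)*(q - 2)*(q - 3)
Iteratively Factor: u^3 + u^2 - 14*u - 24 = (u + 3)*(u^2 - 2*u - 8) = (u - 4)*(u + 3)*(u + 2)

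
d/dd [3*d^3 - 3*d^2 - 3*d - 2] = 9*d^2 - 6*d - 3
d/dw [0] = 0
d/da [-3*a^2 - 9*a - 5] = -6*a - 9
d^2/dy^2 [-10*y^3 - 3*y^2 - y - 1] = -60*y - 6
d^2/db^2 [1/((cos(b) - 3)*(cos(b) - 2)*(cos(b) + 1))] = (-90*(1 - cos(b)^2)^2 + 12*sin(b)^6 + 3*cos(b)^6 + 44*cos(b)^5 + 2*cos(b)^3 - 139*cos(b)^2 - 54*cos(b) + 128)/((cos(b) - 3)^3*(cos(b) - 2)^3*(cos(b) + 1)^3)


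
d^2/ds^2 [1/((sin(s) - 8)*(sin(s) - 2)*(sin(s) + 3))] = (-9*sin(s)^6 + 77*sin(s)^5 - 156*sin(s)^4 + 26*sin(s)^3 - 1330*sin(s)^2 - 372*sin(s) + 1064)/((sin(s) - 8)^3*(sin(s) - 2)^3*(sin(s) + 3)^3)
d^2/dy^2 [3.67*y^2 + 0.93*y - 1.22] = 7.34000000000000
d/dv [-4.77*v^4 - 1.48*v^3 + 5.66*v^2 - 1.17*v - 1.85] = -19.08*v^3 - 4.44*v^2 + 11.32*v - 1.17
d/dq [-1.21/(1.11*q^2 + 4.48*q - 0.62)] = (2.6862*q + 5.4208)/(1.11*q^2 + 4.48*q - 0.62)^2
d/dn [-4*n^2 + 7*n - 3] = 7 - 8*n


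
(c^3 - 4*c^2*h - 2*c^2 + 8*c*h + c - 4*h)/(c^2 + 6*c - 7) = (c^2 - 4*c*h - c + 4*h)/(c + 7)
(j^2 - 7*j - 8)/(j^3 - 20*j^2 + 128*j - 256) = (j + 1)/(j^2 - 12*j + 32)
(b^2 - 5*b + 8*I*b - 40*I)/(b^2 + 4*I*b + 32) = (b - 5)/(b - 4*I)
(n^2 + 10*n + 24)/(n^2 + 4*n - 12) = (n + 4)/(n - 2)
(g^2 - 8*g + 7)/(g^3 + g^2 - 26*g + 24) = (g - 7)/(g^2 + 2*g - 24)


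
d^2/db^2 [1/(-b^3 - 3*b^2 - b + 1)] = 2*(3*(b + 1)*(b^3 + 3*b^2 + b - 1) - (3*b^2 + 6*b + 1)^2)/(b^3 + 3*b^2 + b - 1)^3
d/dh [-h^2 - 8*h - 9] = -2*h - 8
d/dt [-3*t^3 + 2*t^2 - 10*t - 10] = -9*t^2 + 4*t - 10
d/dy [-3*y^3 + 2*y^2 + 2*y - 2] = -9*y^2 + 4*y + 2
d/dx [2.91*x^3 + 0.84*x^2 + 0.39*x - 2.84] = 8.73*x^2 + 1.68*x + 0.39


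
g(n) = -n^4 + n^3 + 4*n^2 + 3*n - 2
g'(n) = -4*n^3 + 3*n^2 + 8*n + 3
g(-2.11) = -19.74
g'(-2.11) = 37.05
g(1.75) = 11.48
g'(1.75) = 4.75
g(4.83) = -325.75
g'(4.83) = -339.09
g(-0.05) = -2.14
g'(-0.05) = 2.61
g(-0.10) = -2.26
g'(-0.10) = 2.23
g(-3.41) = -140.58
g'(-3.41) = 169.21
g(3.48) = -47.64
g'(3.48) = -101.41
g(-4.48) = -427.89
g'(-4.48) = 387.03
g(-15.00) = -53147.00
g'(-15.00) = 14058.00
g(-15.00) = -53147.00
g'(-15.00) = 14058.00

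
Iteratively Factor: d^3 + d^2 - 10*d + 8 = (d - 1)*(d^2 + 2*d - 8) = (d - 1)*(d + 4)*(d - 2)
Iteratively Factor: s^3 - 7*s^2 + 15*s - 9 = (s - 3)*(s^2 - 4*s + 3) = (s - 3)*(s - 1)*(s - 3)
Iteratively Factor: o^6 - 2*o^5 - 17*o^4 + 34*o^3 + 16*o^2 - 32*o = (o)*(o^5 - 2*o^4 - 17*o^3 + 34*o^2 + 16*o - 32) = o*(o + 4)*(o^4 - 6*o^3 + 7*o^2 + 6*o - 8) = o*(o - 1)*(o + 4)*(o^3 - 5*o^2 + 2*o + 8) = o*(o - 4)*(o - 1)*(o + 4)*(o^2 - o - 2) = o*(o - 4)*(o - 1)*(o + 1)*(o + 4)*(o - 2)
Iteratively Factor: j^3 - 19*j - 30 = (j + 3)*(j^2 - 3*j - 10) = (j + 2)*(j + 3)*(j - 5)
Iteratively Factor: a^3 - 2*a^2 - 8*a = (a + 2)*(a^2 - 4*a) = (a - 4)*(a + 2)*(a)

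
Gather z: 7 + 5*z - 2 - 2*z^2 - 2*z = -2*z^2 + 3*z + 5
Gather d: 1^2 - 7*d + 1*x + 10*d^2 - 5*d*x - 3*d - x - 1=10*d^2 + d*(-5*x - 10)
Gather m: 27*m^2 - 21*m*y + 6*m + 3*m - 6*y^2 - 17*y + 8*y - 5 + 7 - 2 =27*m^2 + m*(9 - 21*y) - 6*y^2 - 9*y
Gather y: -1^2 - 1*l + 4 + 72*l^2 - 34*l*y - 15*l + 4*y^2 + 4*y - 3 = 72*l^2 - 16*l + 4*y^2 + y*(4 - 34*l)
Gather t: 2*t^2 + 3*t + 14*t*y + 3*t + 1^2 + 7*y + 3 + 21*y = 2*t^2 + t*(14*y + 6) + 28*y + 4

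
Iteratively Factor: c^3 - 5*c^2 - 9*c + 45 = (c - 3)*(c^2 - 2*c - 15) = (c - 5)*(c - 3)*(c + 3)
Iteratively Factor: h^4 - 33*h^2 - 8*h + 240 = (h - 5)*(h^3 + 5*h^2 - 8*h - 48) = (h - 5)*(h + 4)*(h^2 + h - 12) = (h - 5)*(h + 4)^2*(h - 3)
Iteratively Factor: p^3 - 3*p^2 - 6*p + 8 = (p - 4)*(p^2 + p - 2) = (p - 4)*(p + 2)*(p - 1)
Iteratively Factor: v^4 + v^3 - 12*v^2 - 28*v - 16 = (v - 4)*(v^3 + 5*v^2 + 8*v + 4) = (v - 4)*(v + 2)*(v^2 + 3*v + 2) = (v - 4)*(v + 2)^2*(v + 1)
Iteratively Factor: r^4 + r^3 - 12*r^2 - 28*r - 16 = (r + 1)*(r^3 - 12*r - 16) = (r + 1)*(r + 2)*(r^2 - 2*r - 8) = (r - 4)*(r + 1)*(r + 2)*(r + 2)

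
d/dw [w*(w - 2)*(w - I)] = w*(w - 2) + w*(w - I) + (w - 2)*(w - I)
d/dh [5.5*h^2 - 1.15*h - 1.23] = 11.0*h - 1.15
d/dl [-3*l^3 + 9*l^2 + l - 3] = -9*l^2 + 18*l + 1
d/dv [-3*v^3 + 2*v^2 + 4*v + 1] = -9*v^2 + 4*v + 4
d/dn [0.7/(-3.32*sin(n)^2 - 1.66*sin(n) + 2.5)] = (4.648*sin(n) + 1.162)*cos(n)/(3.32*sin(n)^2 + 1.66*sin(n) - 2.5)^2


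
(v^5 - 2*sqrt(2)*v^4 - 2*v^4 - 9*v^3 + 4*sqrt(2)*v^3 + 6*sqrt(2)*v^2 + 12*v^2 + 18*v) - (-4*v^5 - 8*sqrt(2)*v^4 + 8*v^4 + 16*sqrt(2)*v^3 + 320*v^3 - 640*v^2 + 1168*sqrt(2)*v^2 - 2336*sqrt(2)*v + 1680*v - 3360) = 5*v^5 - 10*v^4 + 6*sqrt(2)*v^4 - 329*v^3 - 12*sqrt(2)*v^3 - 1162*sqrt(2)*v^2 + 652*v^2 - 1662*v + 2336*sqrt(2)*v + 3360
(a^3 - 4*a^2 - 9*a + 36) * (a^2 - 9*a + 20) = a^5 - 13*a^4 + 47*a^3 + 37*a^2 - 504*a + 720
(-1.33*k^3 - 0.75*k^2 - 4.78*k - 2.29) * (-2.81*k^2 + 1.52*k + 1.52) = 3.7373*k^5 + 0.0858999999999996*k^4 + 10.2702*k^3 - 1.9707*k^2 - 10.7464*k - 3.4808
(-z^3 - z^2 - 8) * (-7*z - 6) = 7*z^4 + 13*z^3 + 6*z^2 + 56*z + 48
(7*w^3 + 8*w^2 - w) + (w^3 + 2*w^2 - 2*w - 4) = 8*w^3 + 10*w^2 - 3*w - 4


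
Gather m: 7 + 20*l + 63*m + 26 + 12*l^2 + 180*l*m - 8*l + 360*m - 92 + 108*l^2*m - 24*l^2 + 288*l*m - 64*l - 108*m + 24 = -12*l^2 - 52*l + m*(108*l^2 + 468*l + 315) - 35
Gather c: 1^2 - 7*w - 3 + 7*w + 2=0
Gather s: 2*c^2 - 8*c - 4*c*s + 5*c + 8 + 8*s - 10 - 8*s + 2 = 2*c^2 - 4*c*s - 3*c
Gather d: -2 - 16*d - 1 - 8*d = -24*d - 3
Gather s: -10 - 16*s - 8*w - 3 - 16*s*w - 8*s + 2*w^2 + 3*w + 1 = s*(-16*w - 24) + 2*w^2 - 5*w - 12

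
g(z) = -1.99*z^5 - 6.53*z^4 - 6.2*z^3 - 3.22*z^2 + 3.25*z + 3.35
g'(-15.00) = -419648.90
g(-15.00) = 1200730.10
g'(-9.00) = -47685.86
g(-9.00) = 78897.26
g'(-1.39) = 9.27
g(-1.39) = -4.79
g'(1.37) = -142.70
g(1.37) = -46.79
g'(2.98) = -1657.02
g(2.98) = -1162.26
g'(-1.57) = 8.14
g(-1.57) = -6.39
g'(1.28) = -116.95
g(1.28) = -35.13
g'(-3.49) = -566.63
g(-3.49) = 277.92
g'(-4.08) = -1263.27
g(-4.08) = 797.95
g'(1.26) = -111.72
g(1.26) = -32.85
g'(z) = -9.95*z^4 - 26.12*z^3 - 18.6*z^2 - 6.44*z + 3.25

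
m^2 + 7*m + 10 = (m + 2)*(m + 5)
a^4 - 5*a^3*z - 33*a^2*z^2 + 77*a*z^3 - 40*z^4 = (a - 8*z)*(a - z)^2*(a + 5*z)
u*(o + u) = o*u + u^2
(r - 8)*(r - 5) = r^2 - 13*r + 40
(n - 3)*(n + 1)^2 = n^3 - n^2 - 5*n - 3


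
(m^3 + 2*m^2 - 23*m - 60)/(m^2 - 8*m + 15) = (m^2 + 7*m + 12)/(m - 3)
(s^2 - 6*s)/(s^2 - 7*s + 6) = s/(s - 1)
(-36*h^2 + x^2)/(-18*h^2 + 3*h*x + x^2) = (-6*h + x)/(-3*h + x)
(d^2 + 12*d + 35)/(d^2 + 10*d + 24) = (d^2 + 12*d + 35)/(d^2 + 10*d + 24)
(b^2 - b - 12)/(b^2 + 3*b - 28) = (b + 3)/(b + 7)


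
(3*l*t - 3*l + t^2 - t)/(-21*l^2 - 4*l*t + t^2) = (t - 1)/(-7*l + t)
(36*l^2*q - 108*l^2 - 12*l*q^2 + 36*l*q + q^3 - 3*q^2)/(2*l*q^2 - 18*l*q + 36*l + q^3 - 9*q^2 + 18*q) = (36*l^2 - 12*l*q + q^2)/(2*l*q - 12*l + q^2 - 6*q)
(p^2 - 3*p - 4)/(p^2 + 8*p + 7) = (p - 4)/(p + 7)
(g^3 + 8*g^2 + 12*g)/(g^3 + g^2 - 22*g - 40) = g*(g + 6)/(g^2 - g - 20)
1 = 1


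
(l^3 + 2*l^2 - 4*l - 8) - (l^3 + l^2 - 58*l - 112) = l^2 + 54*l + 104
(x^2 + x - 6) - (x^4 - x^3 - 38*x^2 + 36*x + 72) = -x^4 + x^3 + 39*x^2 - 35*x - 78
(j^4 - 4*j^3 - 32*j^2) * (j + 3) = j^5 - j^4 - 44*j^3 - 96*j^2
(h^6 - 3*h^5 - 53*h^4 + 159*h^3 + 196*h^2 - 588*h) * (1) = h^6 - 3*h^5 - 53*h^4 + 159*h^3 + 196*h^2 - 588*h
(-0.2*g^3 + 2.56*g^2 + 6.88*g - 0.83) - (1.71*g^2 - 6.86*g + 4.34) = -0.2*g^3 + 0.85*g^2 + 13.74*g - 5.17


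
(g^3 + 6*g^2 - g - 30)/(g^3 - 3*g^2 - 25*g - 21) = (g^2 + 3*g - 10)/(g^2 - 6*g - 7)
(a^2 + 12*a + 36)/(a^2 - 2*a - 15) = (a^2 + 12*a + 36)/(a^2 - 2*a - 15)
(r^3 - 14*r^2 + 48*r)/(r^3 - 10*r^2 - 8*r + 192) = r/(r + 4)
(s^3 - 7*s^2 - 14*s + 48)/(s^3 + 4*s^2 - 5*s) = (s^3 - 7*s^2 - 14*s + 48)/(s*(s^2 + 4*s - 5))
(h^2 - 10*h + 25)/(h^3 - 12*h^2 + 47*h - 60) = (h - 5)/(h^2 - 7*h + 12)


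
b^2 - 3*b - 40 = (b - 8)*(b + 5)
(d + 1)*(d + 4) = d^2 + 5*d + 4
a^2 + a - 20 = (a - 4)*(a + 5)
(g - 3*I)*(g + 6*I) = g^2 + 3*I*g + 18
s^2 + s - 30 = (s - 5)*(s + 6)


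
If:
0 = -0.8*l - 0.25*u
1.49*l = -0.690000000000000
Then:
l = -0.46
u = 1.48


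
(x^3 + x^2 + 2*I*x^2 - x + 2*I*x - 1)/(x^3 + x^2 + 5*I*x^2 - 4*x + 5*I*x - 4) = (x + I)/(x + 4*I)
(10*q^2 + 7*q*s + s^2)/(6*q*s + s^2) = (10*q^2 + 7*q*s + s^2)/(s*(6*q + s))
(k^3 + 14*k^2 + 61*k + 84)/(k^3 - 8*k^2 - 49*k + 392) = (k^2 + 7*k + 12)/(k^2 - 15*k + 56)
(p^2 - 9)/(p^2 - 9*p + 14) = (p^2 - 9)/(p^2 - 9*p + 14)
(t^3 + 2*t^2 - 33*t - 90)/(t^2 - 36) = (t^2 + 8*t + 15)/(t + 6)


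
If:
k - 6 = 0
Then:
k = 6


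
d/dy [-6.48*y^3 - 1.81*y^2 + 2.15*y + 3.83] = -19.44*y^2 - 3.62*y + 2.15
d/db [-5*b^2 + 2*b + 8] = 2 - 10*b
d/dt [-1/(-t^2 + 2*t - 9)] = 2*(1 - t)/(t^2 - 2*t + 9)^2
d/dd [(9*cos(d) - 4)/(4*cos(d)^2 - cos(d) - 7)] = (-36*sin(d)^2 - 32*cos(d) + 103)*sin(d)/(-4*cos(d)^2 + cos(d) + 7)^2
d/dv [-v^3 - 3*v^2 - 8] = 3*v*(-v - 2)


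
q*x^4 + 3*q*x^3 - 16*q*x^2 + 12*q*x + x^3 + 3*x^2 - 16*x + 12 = (x - 2)*(x - 1)*(x + 6)*(q*x + 1)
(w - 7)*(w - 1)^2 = w^3 - 9*w^2 + 15*w - 7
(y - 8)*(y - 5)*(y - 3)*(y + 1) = y^4 - 15*y^3 + 63*y^2 - 41*y - 120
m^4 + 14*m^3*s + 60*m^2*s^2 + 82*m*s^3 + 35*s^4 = (m + s)^2*(m + 5*s)*(m + 7*s)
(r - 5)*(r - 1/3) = r^2 - 16*r/3 + 5/3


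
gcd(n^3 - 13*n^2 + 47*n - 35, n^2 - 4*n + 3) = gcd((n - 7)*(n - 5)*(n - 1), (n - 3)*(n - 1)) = n - 1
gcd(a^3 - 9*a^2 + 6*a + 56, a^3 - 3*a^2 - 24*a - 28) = a^2 - 5*a - 14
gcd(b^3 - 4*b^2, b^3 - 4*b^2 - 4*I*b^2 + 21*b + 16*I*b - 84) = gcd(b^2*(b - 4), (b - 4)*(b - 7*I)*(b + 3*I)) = b - 4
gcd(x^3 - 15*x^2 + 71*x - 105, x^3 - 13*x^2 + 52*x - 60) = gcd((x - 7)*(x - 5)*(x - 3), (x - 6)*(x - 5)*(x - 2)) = x - 5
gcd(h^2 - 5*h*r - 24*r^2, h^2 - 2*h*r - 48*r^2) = -h + 8*r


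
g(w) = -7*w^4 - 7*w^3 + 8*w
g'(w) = -28*w^3 - 21*w^2 + 8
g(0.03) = 0.24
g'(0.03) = 7.98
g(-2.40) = -154.68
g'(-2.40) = 274.11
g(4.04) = -2294.02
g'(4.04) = -2181.05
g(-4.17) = -1642.39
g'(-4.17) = 1673.16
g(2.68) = -474.41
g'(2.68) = -681.80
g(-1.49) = -23.27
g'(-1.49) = 54.00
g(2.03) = -161.19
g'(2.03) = -312.77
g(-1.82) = -49.16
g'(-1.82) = 107.24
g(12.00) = -157152.00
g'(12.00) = -51400.00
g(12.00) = -157152.00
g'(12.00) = -51400.00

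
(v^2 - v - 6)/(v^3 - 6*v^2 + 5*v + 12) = (v + 2)/(v^2 - 3*v - 4)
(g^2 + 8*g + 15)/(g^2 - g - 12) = (g + 5)/(g - 4)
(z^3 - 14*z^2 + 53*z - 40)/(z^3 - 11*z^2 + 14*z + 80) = (z - 1)/(z + 2)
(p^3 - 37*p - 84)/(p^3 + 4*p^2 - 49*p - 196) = (p + 3)/(p + 7)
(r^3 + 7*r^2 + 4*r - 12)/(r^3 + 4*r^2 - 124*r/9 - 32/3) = 9*(r^2 + r - 2)/(9*r^2 - 18*r - 16)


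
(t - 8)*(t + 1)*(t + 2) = t^3 - 5*t^2 - 22*t - 16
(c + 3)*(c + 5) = c^2 + 8*c + 15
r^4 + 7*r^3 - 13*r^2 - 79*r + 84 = (r - 3)*(r - 1)*(r + 4)*(r + 7)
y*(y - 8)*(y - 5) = y^3 - 13*y^2 + 40*y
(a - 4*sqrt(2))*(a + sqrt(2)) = a^2 - 3*sqrt(2)*a - 8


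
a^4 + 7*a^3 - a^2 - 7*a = a*(a - 1)*(a + 1)*(a + 7)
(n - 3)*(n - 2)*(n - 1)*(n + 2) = n^4 - 4*n^3 - n^2 + 16*n - 12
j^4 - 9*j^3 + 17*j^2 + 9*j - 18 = (j - 6)*(j - 3)*(j - 1)*(j + 1)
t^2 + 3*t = t*(t + 3)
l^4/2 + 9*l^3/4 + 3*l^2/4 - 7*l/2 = l*(l/2 + 1)*(l - 1)*(l + 7/2)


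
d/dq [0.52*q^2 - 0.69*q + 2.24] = 1.04*q - 0.69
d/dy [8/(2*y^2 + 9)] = -32*y/(2*y^2 + 9)^2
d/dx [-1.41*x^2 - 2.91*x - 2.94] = -2.82*x - 2.91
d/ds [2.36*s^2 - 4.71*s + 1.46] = 4.72*s - 4.71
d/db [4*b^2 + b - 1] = 8*b + 1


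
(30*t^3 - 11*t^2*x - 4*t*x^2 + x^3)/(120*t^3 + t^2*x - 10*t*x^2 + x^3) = (-2*t + x)/(-8*t + x)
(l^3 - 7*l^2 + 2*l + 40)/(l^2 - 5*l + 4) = (l^2 - 3*l - 10)/(l - 1)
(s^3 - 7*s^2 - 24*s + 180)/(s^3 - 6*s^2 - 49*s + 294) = (s^2 - s - 30)/(s^2 - 49)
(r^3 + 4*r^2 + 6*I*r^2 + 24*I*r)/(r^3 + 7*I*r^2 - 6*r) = (r + 4)/(r + I)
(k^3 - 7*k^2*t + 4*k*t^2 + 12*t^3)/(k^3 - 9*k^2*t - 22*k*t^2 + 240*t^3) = (-k^2 + k*t + 2*t^2)/(-k^2 + 3*k*t + 40*t^2)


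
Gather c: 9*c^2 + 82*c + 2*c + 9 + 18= 9*c^2 + 84*c + 27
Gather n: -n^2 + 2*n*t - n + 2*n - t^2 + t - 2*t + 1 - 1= -n^2 + n*(2*t + 1) - t^2 - t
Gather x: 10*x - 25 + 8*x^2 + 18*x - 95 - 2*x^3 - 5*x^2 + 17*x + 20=-2*x^3 + 3*x^2 + 45*x - 100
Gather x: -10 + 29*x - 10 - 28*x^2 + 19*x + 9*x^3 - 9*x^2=9*x^3 - 37*x^2 + 48*x - 20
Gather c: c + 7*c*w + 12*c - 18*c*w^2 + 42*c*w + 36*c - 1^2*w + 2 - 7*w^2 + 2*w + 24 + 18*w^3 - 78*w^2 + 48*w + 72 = c*(-18*w^2 + 49*w + 49) + 18*w^3 - 85*w^2 + 49*w + 98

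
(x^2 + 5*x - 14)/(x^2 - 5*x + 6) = (x + 7)/(x - 3)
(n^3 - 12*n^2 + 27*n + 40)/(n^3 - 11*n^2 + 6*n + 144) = (n^2 - 4*n - 5)/(n^2 - 3*n - 18)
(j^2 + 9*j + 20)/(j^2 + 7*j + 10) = (j + 4)/(j + 2)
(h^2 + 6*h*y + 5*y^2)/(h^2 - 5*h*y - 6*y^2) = (-h - 5*y)/(-h + 6*y)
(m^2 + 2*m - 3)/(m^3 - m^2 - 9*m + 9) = 1/(m - 3)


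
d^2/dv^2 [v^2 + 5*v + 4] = 2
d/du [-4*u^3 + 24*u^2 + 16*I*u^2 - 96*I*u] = -12*u^2 + u*(48 + 32*I) - 96*I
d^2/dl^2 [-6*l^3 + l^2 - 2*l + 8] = 2 - 36*l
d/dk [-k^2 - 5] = -2*k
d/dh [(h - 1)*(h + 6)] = 2*h + 5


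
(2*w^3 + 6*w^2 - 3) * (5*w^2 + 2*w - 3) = 10*w^5 + 34*w^4 + 6*w^3 - 33*w^2 - 6*w + 9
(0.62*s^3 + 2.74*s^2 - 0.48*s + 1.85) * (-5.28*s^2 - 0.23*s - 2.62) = -3.2736*s^5 - 14.6098*s^4 + 0.2798*s^3 - 16.8364*s^2 + 0.8321*s - 4.847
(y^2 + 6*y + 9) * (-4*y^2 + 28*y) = -4*y^4 + 4*y^3 + 132*y^2 + 252*y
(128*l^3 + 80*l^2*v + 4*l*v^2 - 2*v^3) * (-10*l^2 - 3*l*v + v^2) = -1280*l^5 - 1184*l^4*v - 152*l^3*v^2 + 88*l^2*v^3 + 10*l*v^4 - 2*v^5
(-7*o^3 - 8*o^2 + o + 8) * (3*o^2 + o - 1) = -21*o^5 - 31*o^4 + 2*o^3 + 33*o^2 + 7*o - 8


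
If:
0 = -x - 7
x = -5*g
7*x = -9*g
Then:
No Solution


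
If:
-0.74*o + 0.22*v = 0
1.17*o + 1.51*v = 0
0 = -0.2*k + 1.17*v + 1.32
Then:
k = 6.60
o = 0.00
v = 0.00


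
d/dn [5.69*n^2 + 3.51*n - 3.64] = 11.38*n + 3.51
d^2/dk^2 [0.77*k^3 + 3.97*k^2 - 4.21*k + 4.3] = 4.62*k + 7.94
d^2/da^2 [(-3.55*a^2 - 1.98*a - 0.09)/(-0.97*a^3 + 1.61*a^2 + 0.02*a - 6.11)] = (6.68039*a^6 + 11.177892*a^5 - 17.123604*a^4 - 286.692918*a^3 + 70.101096*a^2 + 113.681718*a + 267.312572)/(0.912673*a^9 - 4.544547*a^8 + 7.486557*a^7 + 13.26082*a^6 - 57.406284*a^5 + 46.800057*a^4 + 109.816855*a^3 - 180.306711*a^2 - 2.239926*a + 228.099131)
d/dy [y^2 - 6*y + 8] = 2*y - 6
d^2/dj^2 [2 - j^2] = -2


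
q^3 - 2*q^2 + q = q*(q - 1)^2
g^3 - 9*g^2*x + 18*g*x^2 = g*(g - 6*x)*(g - 3*x)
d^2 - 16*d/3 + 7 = (d - 3)*(d - 7/3)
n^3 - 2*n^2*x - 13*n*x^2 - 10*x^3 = (n - 5*x)*(n + x)*(n + 2*x)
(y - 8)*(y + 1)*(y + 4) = y^3 - 3*y^2 - 36*y - 32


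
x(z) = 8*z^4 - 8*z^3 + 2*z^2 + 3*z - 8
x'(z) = 32*z^3 - 24*z^2 + 4*z + 3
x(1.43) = 10.44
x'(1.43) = 53.22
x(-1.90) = 152.65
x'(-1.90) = -310.73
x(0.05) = -7.85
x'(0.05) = 3.14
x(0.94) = -3.81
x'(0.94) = 12.13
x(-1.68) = 94.27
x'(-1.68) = -223.19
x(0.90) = -4.26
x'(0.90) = 10.49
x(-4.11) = 2851.61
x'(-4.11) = -2640.50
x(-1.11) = 14.22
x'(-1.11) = -74.77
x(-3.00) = 865.00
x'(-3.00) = -1089.00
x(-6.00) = 12142.00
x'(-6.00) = -7797.00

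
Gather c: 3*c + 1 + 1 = 3*c + 2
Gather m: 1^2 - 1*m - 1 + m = 0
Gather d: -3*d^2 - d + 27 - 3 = -3*d^2 - d + 24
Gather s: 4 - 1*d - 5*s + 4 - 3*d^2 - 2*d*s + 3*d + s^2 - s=-3*d^2 + 2*d + s^2 + s*(-2*d - 6) + 8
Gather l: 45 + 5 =50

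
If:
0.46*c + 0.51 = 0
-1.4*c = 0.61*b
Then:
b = 2.54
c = -1.11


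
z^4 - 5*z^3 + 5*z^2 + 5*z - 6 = (z - 3)*(z - 2)*(z - 1)*(z + 1)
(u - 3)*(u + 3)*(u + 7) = u^3 + 7*u^2 - 9*u - 63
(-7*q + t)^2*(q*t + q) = 49*q^3*t + 49*q^3 - 14*q^2*t^2 - 14*q^2*t + q*t^3 + q*t^2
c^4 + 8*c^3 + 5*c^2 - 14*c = c*(c - 1)*(c + 2)*(c + 7)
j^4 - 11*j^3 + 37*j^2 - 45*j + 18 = (j - 6)*(j - 3)*(j - 1)^2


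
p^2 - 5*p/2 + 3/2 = (p - 3/2)*(p - 1)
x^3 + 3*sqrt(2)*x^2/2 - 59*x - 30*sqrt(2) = (x - 5*sqrt(2))*(x + sqrt(2)/2)*(x + 6*sqrt(2))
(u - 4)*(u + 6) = u^2 + 2*u - 24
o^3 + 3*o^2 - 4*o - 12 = (o - 2)*(o + 2)*(o + 3)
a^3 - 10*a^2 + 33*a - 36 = (a - 4)*(a - 3)^2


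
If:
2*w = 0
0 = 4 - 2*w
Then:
No Solution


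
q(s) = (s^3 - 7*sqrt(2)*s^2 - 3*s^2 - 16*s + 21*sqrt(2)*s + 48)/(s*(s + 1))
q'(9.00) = 0.61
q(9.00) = -1.61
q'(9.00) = 0.61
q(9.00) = -1.61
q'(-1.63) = 34.34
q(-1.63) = -12.59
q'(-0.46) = -155.88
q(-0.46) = -156.49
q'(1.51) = -16.81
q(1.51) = 11.27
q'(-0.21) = -1054.75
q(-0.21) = -268.51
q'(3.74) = -1.52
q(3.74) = -1.63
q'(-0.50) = -109.39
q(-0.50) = -151.20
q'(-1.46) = 74.90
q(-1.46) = -3.88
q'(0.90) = -52.61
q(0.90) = 29.60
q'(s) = (3*s^2 - 14*sqrt(2)*s - 6*s - 16 + 21*sqrt(2))/(s*(s + 1)) - (s^3 - 7*sqrt(2)*s^2 - 3*s^2 - 16*s + 21*sqrt(2)*s + 48)/(s*(s + 1)^2) - (s^3 - 7*sqrt(2)*s^2 - 3*s^2 - 16*s + 21*sqrt(2)*s + 48)/(s^2*(s + 1)) = (s^4 + 2*s^3 - 28*sqrt(2)*s^2 + 13*s^2 - 96*s - 48)/(s^2*(s^2 + 2*s + 1))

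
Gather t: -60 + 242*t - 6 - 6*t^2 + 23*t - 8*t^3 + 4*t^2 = -8*t^3 - 2*t^2 + 265*t - 66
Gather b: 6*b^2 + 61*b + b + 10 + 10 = 6*b^2 + 62*b + 20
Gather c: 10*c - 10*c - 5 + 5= 0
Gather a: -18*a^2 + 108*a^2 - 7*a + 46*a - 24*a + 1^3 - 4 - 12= 90*a^2 + 15*a - 15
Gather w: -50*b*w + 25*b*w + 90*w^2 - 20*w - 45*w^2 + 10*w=45*w^2 + w*(-25*b - 10)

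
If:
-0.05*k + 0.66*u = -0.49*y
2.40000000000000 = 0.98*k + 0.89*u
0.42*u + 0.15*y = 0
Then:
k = 2.62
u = -0.18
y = 0.51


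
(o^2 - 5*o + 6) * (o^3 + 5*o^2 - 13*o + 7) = o^5 - 32*o^3 + 102*o^2 - 113*o + 42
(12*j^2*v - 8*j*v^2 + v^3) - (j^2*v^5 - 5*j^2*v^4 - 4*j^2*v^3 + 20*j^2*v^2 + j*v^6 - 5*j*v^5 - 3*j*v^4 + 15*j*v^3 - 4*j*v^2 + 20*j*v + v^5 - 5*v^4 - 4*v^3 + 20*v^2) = -j^2*v^5 + 5*j^2*v^4 + 4*j^2*v^3 - 20*j^2*v^2 + 12*j^2*v - j*v^6 + 5*j*v^5 + 3*j*v^4 - 15*j*v^3 - 4*j*v^2 - 20*j*v - v^5 + 5*v^4 + 5*v^3 - 20*v^2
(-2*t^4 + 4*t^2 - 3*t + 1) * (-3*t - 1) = 6*t^5 + 2*t^4 - 12*t^3 + 5*t^2 - 1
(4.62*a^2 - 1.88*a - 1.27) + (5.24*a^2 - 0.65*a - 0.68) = 9.86*a^2 - 2.53*a - 1.95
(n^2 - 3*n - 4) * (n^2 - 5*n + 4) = n^4 - 8*n^3 + 15*n^2 + 8*n - 16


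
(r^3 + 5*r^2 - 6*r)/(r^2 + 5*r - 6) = r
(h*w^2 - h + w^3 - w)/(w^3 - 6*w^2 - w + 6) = (h + w)/(w - 6)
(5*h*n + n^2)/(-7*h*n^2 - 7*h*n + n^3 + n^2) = (-5*h - n)/(7*h*n + 7*h - n^2 - n)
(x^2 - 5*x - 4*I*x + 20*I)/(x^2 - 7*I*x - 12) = (x - 5)/(x - 3*I)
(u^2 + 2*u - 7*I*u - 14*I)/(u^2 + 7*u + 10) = (u - 7*I)/(u + 5)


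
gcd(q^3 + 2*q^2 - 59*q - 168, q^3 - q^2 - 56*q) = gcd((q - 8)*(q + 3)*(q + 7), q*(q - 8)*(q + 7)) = q^2 - q - 56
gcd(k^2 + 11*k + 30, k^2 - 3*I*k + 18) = 1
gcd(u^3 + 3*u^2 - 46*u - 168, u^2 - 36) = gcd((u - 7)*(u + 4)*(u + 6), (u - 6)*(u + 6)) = u + 6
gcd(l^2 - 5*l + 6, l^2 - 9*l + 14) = l - 2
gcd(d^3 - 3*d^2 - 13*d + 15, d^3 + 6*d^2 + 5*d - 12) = d^2 + 2*d - 3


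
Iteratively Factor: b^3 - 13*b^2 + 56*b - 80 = (b - 4)*(b^2 - 9*b + 20) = (b - 5)*(b - 4)*(b - 4)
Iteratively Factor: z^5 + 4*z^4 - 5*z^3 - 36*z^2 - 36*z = (z + 2)*(z^4 + 2*z^3 - 9*z^2 - 18*z) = z*(z + 2)*(z^3 + 2*z^2 - 9*z - 18) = z*(z + 2)*(z + 3)*(z^2 - z - 6) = z*(z + 2)^2*(z + 3)*(z - 3)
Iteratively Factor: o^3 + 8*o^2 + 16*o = (o + 4)*(o^2 + 4*o) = o*(o + 4)*(o + 4)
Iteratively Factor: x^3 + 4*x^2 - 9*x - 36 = (x - 3)*(x^2 + 7*x + 12) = (x - 3)*(x + 3)*(x + 4)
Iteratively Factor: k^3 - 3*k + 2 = (k - 1)*(k^2 + k - 2) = (k - 1)*(k + 2)*(k - 1)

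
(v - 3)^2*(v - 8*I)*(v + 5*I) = v^4 - 6*v^3 - 3*I*v^3 + 49*v^2 + 18*I*v^2 - 240*v - 27*I*v + 360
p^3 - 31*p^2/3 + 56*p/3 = p*(p - 8)*(p - 7/3)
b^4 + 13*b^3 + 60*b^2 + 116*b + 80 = (b + 2)^2*(b + 4)*(b + 5)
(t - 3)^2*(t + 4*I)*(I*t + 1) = I*t^4 - 3*t^3 - 6*I*t^3 + 18*t^2 + 13*I*t^2 - 27*t - 24*I*t + 36*I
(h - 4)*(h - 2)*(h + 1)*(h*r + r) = h^4*r - 4*h^3*r - 3*h^2*r + 10*h*r + 8*r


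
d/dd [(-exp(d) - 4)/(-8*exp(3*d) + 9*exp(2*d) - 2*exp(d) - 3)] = (-16*exp(3*d) - 87*exp(2*d) + 72*exp(d) - 5)*exp(d)/(64*exp(6*d) - 144*exp(5*d) + 113*exp(4*d) + 12*exp(3*d) - 50*exp(2*d) + 12*exp(d) + 9)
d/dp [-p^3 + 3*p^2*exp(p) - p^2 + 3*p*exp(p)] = 3*p^2*exp(p) - 3*p^2 + 9*p*exp(p) - 2*p + 3*exp(p)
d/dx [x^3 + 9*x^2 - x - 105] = 3*x^2 + 18*x - 1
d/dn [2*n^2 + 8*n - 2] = 4*n + 8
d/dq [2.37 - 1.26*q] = -1.26000000000000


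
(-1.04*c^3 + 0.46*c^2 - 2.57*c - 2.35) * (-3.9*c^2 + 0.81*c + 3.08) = 4.056*c^5 - 2.6364*c^4 + 7.1924*c^3 + 8.5001*c^2 - 9.8191*c - 7.238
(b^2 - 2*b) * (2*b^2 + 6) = 2*b^4 - 4*b^3 + 6*b^2 - 12*b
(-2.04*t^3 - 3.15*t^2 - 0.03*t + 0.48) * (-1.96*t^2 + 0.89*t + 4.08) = 3.9984*t^5 + 4.3584*t^4 - 11.0679*t^3 - 13.8195*t^2 + 0.3048*t + 1.9584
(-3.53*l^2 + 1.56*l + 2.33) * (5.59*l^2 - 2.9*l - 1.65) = -19.7327*l^4 + 18.9574*l^3 + 14.3252*l^2 - 9.331*l - 3.8445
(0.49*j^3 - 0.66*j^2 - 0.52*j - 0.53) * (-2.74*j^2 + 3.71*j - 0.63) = -1.3426*j^5 + 3.6263*j^4 - 1.3325*j^3 - 0.0611999999999999*j^2 - 1.6387*j + 0.3339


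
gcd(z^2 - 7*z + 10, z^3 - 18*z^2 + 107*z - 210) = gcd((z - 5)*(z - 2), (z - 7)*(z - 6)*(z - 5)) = z - 5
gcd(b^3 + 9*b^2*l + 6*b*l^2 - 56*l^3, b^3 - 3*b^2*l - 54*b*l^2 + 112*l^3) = b^2 + 5*b*l - 14*l^2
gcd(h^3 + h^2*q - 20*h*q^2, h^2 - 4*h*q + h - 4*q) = -h + 4*q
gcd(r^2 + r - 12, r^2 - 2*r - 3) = r - 3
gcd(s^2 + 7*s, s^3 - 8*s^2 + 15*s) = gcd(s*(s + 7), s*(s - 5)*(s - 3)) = s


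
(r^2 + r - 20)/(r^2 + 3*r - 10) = (r - 4)/(r - 2)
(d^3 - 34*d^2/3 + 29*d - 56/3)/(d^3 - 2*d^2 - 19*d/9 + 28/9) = 3*(d - 8)/(3*d + 4)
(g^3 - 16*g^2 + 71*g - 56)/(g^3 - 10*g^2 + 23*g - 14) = (g - 8)/(g - 2)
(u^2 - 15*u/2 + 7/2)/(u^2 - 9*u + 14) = (u - 1/2)/(u - 2)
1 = 1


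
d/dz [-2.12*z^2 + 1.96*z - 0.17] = 1.96 - 4.24*z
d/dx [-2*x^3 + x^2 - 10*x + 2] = -6*x^2 + 2*x - 10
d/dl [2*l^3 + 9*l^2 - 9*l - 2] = 6*l^2 + 18*l - 9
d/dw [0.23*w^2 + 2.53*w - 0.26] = 0.46*w + 2.53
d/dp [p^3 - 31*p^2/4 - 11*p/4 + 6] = 3*p^2 - 31*p/2 - 11/4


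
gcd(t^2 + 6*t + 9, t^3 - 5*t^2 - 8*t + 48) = t + 3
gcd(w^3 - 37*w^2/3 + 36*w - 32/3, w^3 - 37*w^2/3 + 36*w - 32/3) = w^3 - 37*w^2/3 + 36*w - 32/3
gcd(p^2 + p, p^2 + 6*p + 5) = p + 1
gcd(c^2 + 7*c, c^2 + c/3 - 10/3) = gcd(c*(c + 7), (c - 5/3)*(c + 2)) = 1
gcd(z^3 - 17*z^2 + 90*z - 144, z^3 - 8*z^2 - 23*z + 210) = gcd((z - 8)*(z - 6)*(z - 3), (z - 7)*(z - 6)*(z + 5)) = z - 6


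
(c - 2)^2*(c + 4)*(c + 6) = c^4 + 6*c^3 - 12*c^2 - 56*c + 96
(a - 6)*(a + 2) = a^2 - 4*a - 12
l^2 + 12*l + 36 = (l + 6)^2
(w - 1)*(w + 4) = w^2 + 3*w - 4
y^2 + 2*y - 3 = (y - 1)*(y + 3)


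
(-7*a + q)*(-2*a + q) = 14*a^2 - 9*a*q + q^2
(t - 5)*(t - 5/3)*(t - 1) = t^3 - 23*t^2/3 + 15*t - 25/3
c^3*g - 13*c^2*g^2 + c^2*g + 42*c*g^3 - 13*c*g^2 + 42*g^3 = (c - 7*g)*(c - 6*g)*(c*g + g)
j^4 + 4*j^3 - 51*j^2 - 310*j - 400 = (j - 8)*(j + 2)*(j + 5)^2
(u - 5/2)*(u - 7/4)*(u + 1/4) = u^3 - 4*u^2 + 53*u/16 + 35/32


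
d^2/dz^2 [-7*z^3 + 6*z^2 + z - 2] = 12 - 42*z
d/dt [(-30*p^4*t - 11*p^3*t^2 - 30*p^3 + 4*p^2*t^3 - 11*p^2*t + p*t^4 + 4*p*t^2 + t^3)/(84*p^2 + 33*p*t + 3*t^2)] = (-840*p^6 - 616*p^5*t + 245*p^4*t^2 + 22*p^4 + 200*p^3*t^3 + 284*p^3*t + 37*p^2*t^4 + 139*p^2*t^2 + 2*p*t^5 + 22*p*t^3 + t^4)/(3*(784*p^4 + 616*p^3*t + 177*p^2*t^2 + 22*p*t^3 + t^4))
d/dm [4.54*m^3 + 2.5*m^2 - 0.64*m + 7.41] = 13.62*m^2 + 5.0*m - 0.64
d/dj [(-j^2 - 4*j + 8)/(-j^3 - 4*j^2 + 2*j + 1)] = (-j^4 - 8*j^3 + 6*j^2 + 62*j - 20)/(j^6 + 8*j^5 + 12*j^4 - 18*j^3 - 4*j^2 + 4*j + 1)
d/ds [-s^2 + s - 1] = 1 - 2*s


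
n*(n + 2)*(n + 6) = n^3 + 8*n^2 + 12*n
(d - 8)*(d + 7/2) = d^2 - 9*d/2 - 28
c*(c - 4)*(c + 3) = c^3 - c^2 - 12*c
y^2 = y^2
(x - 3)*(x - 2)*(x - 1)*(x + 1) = x^4 - 5*x^3 + 5*x^2 + 5*x - 6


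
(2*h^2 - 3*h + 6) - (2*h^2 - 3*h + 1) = 5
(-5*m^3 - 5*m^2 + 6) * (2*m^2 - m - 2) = -10*m^5 - 5*m^4 + 15*m^3 + 22*m^2 - 6*m - 12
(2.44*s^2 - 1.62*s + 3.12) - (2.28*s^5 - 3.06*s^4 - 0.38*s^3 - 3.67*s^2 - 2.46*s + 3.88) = -2.28*s^5 + 3.06*s^4 + 0.38*s^3 + 6.11*s^2 + 0.84*s - 0.76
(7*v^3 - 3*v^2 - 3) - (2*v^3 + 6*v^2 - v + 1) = 5*v^3 - 9*v^2 + v - 4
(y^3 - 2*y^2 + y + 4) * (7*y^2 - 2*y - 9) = 7*y^5 - 16*y^4 + 2*y^3 + 44*y^2 - 17*y - 36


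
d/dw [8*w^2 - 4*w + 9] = 16*w - 4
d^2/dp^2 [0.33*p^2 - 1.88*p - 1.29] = 0.660000000000000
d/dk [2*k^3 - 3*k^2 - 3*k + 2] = 6*k^2 - 6*k - 3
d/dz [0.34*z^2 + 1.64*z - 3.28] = 0.68*z + 1.64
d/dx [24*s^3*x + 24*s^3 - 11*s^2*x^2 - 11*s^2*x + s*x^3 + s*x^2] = s*(24*s^2 - 22*s*x - 11*s + 3*x^2 + 2*x)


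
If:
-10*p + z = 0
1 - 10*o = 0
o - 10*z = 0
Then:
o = 1/10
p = 1/1000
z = 1/100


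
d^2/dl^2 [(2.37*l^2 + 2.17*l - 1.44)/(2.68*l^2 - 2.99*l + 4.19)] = (69.154184*l^3 - 221.73516*l^2 - 76.970136*l + 144.180476)/(19.248832*l^6 - 64.426128*l^5 + 162.161172*l^4 - 228.182747*l^3 + 253.528101*l^2 - 157.478217*l + 73.560059)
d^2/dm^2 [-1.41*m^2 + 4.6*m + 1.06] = -2.82000000000000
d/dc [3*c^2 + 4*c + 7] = 6*c + 4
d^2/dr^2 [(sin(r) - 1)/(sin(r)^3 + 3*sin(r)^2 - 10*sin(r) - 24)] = (-4*sin(r)^7 - 10*sin(r)^5 - 320*sin(r)^4 - 316*sin(r)^3 + 922*sin(r)^2 - 348*sin(r) - 824)/(sin(r)^3 + 3*sin(r)^2 - 10*sin(r) - 24)^3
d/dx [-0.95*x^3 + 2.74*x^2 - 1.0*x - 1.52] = -2.85*x^2 + 5.48*x - 1.0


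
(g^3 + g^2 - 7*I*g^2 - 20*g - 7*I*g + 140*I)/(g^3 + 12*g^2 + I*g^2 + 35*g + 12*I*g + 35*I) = (g^2 - g*(4 + 7*I) + 28*I)/(g^2 + g*(7 + I) + 7*I)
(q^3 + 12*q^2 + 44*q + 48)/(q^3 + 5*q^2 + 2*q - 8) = (q + 6)/(q - 1)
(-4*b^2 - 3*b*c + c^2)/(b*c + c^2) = (-4*b + c)/c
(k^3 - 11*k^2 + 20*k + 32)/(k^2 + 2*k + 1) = (k^2 - 12*k + 32)/(k + 1)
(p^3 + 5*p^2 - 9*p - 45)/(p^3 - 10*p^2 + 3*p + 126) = (p^2 + 2*p - 15)/(p^2 - 13*p + 42)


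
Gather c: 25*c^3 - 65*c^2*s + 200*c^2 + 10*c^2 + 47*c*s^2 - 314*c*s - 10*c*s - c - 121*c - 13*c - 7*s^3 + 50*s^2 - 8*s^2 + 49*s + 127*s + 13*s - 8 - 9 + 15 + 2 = 25*c^3 + c^2*(210 - 65*s) + c*(47*s^2 - 324*s - 135) - 7*s^3 + 42*s^2 + 189*s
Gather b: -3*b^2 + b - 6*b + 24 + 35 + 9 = -3*b^2 - 5*b + 68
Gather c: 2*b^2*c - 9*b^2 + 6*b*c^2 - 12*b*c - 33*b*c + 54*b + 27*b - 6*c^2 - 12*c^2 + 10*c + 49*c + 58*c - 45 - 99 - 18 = -9*b^2 + 81*b + c^2*(6*b - 18) + c*(2*b^2 - 45*b + 117) - 162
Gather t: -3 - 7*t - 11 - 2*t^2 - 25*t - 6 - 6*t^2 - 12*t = -8*t^2 - 44*t - 20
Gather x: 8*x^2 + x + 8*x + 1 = 8*x^2 + 9*x + 1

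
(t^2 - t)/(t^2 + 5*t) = (t - 1)/(t + 5)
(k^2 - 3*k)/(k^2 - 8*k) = (k - 3)/(k - 8)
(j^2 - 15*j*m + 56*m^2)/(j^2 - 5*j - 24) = (-j^2 + 15*j*m - 56*m^2)/(-j^2 + 5*j + 24)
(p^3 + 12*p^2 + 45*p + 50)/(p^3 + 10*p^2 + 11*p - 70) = (p^2 + 7*p + 10)/(p^2 + 5*p - 14)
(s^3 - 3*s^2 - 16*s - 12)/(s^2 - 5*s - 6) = s + 2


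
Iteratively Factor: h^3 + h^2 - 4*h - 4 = (h + 2)*(h^2 - h - 2) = (h + 1)*(h + 2)*(h - 2)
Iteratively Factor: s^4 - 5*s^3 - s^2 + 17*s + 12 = (s - 4)*(s^3 - s^2 - 5*s - 3) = (s - 4)*(s + 1)*(s^2 - 2*s - 3) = (s - 4)*(s + 1)^2*(s - 3)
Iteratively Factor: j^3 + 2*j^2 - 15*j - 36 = (j + 3)*(j^2 - j - 12) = (j + 3)^2*(j - 4)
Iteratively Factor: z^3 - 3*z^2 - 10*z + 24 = (z + 3)*(z^2 - 6*z + 8) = (z - 4)*(z + 3)*(z - 2)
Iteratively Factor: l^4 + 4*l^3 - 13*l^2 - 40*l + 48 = (l - 3)*(l^3 + 7*l^2 + 8*l - 16) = (l - 3)*(l - 1)*(l^2 + 8*l + 16) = (l - 3)*(l - 1)*(l + 4)*(l + 4)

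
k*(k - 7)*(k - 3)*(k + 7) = k^4 - 3*k^3 - 49*k^2 + 147*k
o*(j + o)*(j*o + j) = j^2*o^2 + j^2*o + j*o^3 + j*o^2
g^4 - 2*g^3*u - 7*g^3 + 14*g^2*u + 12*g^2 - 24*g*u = g*(g - 4)*(g - 3)*(g - 2*u)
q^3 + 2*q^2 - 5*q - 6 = (q - 2)*(q + 1)*(q + 3)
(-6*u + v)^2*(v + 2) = 36*u^2*v + 72*u^2 - 12*u*v^2 - 24*u*v + v^3 + 2*v^2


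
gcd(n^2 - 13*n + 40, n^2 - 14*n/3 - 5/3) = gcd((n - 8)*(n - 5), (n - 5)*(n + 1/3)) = n - 5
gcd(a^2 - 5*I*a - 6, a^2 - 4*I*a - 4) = a - 2*I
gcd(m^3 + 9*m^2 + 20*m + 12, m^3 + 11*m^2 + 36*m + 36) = m^2 + 8*m + 12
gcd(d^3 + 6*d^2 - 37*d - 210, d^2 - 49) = d + 7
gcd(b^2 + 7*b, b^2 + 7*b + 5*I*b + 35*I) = b + 7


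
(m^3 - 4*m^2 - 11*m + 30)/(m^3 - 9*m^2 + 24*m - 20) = (m + 3)/(m - 2)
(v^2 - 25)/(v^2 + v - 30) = (v + 5)/(v + 6)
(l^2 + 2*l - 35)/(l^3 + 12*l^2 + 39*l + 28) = (l - 5)/(l^2 + 5*l + 4)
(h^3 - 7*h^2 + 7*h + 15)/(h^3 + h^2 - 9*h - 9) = (h - 5)/(h + 3)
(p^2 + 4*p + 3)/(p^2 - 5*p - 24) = (p + 1)/(p - 8)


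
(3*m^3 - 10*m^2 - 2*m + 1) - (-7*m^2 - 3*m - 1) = 3*m^3 - 3*m^2 + m + 2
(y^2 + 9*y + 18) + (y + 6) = y^2 + 10*y + 24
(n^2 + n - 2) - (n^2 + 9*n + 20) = -8*n - 22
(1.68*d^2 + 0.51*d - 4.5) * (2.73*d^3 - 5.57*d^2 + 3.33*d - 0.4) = 4.5864*d^5 - 7.9653*d^4 - 9.5313*d^3 + 26.0913*d^2 - 15.189*d + 1.8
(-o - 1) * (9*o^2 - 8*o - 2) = -9*o^3 - o^2 + 10*o + 2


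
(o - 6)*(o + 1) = o^2 - 5*o - 6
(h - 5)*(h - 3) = h^2 - 8*h + 15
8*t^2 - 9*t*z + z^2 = (-8*t + z)*(-t + z)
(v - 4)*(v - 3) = v^2 - 7*v + 12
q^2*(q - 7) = q^3 - 7*q^2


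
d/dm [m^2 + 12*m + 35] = 2*m + 12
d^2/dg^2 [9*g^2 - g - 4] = 18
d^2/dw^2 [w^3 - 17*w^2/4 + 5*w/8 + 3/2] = 6*w - 17/2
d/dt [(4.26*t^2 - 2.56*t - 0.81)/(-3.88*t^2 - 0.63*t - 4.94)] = (-12.6166*t^2 - 48.3744*t + 12.1361)/(15.0544*t^4 + 4.8888*t^3 + 38.7313*t^2 + 6.2244*t + 24.4036)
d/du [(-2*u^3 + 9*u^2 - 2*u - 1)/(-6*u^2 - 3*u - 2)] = (12*u^4 + 12*u^3 - 27*u^2 - 48*u + 1)/(36*u^4 + 36*u^3 + 33*u^2 + 12*u + 4)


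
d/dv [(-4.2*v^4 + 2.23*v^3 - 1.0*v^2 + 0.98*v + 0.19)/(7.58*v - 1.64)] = (-95.508*v^4 + 61.3588*v^3 - 18.5516*v^2 + 3.28*v - 3.0474)/(57.4564*v^2 - 24.8624*v + 2.6896)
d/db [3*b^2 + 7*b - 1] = 6*b + 7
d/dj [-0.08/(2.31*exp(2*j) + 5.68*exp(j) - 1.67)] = (0.3696*exp(j) + 0.4544)*exp(j)/(2.31*exp(2*j) + 5.68*exp(j) - 1.67)^2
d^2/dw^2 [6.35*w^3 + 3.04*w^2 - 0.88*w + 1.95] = 38.1*w + 6.08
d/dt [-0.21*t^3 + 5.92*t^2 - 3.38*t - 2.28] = -0.63*t^2 + 11.84*t - 3.38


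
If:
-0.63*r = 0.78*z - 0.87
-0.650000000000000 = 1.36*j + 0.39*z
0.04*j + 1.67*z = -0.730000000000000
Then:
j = -0.36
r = 1.91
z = -0.43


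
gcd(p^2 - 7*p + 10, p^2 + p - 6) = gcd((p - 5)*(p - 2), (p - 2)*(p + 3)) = p - 2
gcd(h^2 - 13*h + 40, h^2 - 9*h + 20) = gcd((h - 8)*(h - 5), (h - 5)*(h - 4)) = h - 5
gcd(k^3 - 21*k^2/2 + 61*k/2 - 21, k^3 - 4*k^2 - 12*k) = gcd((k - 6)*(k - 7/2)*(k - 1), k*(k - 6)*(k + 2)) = k - 6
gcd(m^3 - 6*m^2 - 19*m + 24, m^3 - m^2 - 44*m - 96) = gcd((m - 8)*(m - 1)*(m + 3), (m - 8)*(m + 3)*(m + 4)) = m^2 - 5*m - 24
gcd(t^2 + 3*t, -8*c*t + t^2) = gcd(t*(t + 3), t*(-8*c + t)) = t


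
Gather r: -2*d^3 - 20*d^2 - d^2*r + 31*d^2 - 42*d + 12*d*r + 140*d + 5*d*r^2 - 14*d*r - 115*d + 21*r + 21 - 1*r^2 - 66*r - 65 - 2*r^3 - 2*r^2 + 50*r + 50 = -2*d^3 + 11*d^2 - 17*d - 2*r^3 + r^2*(5*d - 3) + r*(-d^2 - 2*d + 5) + 6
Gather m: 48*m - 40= 48*m - 40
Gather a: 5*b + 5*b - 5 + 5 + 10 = 10*b + 10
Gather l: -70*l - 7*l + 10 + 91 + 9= 110 - 77*l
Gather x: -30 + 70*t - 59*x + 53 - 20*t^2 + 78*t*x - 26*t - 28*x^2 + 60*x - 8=-20*t^2 + 44*t - 28*x^2 + x*(78*t + 1) + 15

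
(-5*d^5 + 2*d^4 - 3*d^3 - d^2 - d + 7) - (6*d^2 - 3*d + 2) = -5*d^5 + 2*d^4 - 3*d^3 - 7*d^2 + 2*d + 5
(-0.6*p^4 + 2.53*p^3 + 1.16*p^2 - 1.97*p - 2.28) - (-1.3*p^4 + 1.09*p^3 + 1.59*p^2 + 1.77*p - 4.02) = 0.7*p^4 + 1.44*p^3 - 0.43*p^2 - 3.74*p + 1.74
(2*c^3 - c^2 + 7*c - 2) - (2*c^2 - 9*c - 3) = 2*c^3 - 3*c^2 + 16*c + 1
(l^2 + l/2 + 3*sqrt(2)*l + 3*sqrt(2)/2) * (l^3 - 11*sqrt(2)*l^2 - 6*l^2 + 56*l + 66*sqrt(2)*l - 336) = l^5 - 8*sqrt(2)*l^4 - 11*l^4/2 - 13*l^3 + 44*sqrt(2)*l^3 + 55*l^2 + 192*sqrt(2)*l^2 - 924*sqrt(2)*l + 30*l - 504*sqrt(2)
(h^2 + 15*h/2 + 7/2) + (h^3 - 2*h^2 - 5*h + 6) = h^3 - h^2 + 5*h/2 + 19/2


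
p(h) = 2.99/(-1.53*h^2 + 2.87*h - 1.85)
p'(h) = 2.99*(3.06*h - 2.87)/(-1.53*h^2 + 2.87*h - 1.85)^2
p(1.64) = -2.38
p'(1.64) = 4.06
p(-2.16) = -0.20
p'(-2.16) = -0.12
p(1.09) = -5.54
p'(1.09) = 4.78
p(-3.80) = -0.09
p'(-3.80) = -0.04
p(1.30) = -4.24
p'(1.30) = 6.67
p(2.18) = -1.04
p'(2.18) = 1.38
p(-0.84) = -0.56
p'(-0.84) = -0.57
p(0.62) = -4.54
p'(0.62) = -6.70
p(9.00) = -0.03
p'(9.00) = 0.01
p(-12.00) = -0.01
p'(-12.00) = -0.00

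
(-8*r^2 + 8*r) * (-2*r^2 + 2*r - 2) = 16*r^4 - 32*r^3 + 32*r^2 - 16*r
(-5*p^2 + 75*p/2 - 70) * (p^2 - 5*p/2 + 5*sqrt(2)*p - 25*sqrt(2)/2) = -5*p^4 - 25*sqrt(2)*p^3 + 50*p^3 - 655*p^2/4 + 250*sqrt(2)*p^2 - 3275*sqrt(2)*p/4 + 175*p + 875*sqrt(2)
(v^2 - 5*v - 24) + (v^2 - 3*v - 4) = 2*v^2 - 8*v - 28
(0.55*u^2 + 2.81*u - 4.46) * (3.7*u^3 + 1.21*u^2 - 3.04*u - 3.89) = 2.035*u^5 + 11.0625*u^4 - 14.7739*u^3 - 16.0785*u^2 + 2.6275*u + 17.3494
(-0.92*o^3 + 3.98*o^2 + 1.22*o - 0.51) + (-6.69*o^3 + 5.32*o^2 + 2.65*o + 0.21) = -7.61*o^3 + 9.3*o^2 + 3.87*o - 0.3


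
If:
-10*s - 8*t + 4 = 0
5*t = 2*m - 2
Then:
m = 5*t/2 + 1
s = 2/5 - 4*t/5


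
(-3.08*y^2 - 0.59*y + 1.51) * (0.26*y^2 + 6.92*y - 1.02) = -0.8008*y^4 - 21.467*y^3 - 0.5486*y^2 + 11.051*y - 1.5402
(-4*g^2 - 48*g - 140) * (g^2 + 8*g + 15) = -4*g^4 - 80*g^3 - 584*g^2 - 1840*g - 2100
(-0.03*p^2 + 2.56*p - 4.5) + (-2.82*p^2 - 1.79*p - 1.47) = -2.85*p^2 + 0.77*p - 5.97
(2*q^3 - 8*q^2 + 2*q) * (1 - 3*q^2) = -6*q^5 + 24*q^4 - 4*q^3 - 8*q^2 + 2*q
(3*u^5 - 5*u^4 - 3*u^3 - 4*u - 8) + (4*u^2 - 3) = 3*u^5 - 5*u^4 - 3*u^3 + 4*u^2 - 4*u - 11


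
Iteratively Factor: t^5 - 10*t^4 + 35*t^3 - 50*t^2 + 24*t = (t - 1)*(t^4 - 9*t^3 + 26*t^2 - 24*t) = (t - 3)*(t - 1)*(t^3 - 6*t^2 + 8*t) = (t - 4)*(t - 3)*(t - 1)*(t^2 - 2*t) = (t - 4)*(t - 3)*(t - 2)*(t - 1)*(t)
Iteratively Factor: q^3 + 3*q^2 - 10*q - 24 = (q + 2)*(q^2 + q - 12) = (q - 3)*(q + 2)*(q + 4)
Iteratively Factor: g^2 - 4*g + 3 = (g - 3)*(g - 1)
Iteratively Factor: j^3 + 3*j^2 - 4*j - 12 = (j + 2)*(j^2 + j - 6) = (j + 2)*(j + 3)*(j - 2)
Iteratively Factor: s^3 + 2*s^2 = (s + 2)*(s^2) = s*(s + 2)*(s)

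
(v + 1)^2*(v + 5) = v^3 + 7*v^2 + 11*v + 5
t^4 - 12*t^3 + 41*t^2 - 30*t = t*(t - 6)*(t - 5)*(t - 1)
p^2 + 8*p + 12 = (p + 2)*(p + 6)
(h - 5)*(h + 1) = h^2 - 4*h - 5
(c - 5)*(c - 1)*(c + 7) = c^3 + c^2 - 37*c + 35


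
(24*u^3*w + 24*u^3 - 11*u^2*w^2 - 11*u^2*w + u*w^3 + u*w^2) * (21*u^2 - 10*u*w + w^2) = 504*u^5*w + 504*u^5 - 471*u^4*w^2 - 471*u^4*w + 155*u^3*w^3 + 155*u^3*w^2 - 21*u^2*w^4 - 21*u^2*w^3 + u*w^5 + u*w^4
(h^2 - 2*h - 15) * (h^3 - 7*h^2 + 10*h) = h^5 - 9*h^4 + 9*h^3 + 85*h^2 - 150*h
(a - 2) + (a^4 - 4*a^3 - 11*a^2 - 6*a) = a^4 - 4*a^3 - 11*a^2 - 5*a - 2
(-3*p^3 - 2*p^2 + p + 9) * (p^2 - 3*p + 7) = -3*p^5 + 7*p^4 - 14*p^3 - 8*p^2 - 20*p + 63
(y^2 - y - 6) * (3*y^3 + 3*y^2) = 3*y^5 - 21*y^3 - 18*y^2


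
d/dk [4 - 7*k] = -7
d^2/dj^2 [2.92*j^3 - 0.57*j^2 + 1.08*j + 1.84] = 17.52*j - 1.14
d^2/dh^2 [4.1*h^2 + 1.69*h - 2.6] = 8.20000000000000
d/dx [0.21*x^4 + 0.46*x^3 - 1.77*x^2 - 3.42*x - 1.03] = 0.84*x^3 + 1.38*x^2 - 3.54*x - 3.42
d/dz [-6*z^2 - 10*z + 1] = -12*z - 10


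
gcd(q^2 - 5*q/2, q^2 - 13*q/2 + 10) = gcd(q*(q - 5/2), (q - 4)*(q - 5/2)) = q - 5/2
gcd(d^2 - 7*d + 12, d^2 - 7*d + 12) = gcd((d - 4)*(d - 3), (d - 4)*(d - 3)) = d^2 - 7*d + 12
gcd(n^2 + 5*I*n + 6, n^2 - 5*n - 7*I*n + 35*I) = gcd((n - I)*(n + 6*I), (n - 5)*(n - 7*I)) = 1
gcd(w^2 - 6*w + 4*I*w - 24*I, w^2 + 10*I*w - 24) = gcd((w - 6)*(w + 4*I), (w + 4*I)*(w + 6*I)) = w + 4*I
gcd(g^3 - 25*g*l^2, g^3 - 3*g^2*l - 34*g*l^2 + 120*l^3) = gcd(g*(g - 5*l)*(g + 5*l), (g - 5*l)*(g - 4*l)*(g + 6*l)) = g - 5*l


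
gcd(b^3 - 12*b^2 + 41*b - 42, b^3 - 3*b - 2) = b - 2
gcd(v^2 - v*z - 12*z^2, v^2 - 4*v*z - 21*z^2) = v + 3*z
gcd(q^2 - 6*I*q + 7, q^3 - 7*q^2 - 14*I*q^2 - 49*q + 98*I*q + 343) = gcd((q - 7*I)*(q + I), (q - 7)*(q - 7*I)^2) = q - 7*I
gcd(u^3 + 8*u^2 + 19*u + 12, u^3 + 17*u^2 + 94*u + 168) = u + 4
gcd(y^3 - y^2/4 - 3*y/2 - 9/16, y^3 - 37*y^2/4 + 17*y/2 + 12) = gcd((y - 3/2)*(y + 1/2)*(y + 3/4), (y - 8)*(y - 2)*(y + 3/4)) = y + 3/4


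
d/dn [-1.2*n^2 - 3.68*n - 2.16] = -2.4*n - 3.68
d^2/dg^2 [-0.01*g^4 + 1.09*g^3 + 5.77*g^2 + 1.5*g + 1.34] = -0.12*g^2 + 6.54*g + 11.54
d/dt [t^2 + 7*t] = 2*t + 7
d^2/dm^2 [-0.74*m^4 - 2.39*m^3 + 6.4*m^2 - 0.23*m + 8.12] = -8.88*m^2 - 14.34*m + 12.8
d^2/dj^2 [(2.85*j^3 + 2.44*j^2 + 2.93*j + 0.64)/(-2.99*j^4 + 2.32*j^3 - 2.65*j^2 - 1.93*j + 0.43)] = (-50.9585700000001*j^9 - 130.883064*j^8 - 77.2873140000002*j^7 + 418.371802*j^6 - 96.2739059999999*j^5 - 29.8095420000001*j^4 - 63.2403820000001*j^3 + 12.938034*j^2 - 39.003096*j - 11.991958)/(26.730899*j^12 - 62.223096*j^11 + 119.353923*j^10 - 71.019109*j^9 + 13.921032*j^8 + 91.93857*j^7 - 46.557788*j^6 + 15.708405*j^5 + 33.764691*j^4 - 7.293257*j^3 - 3.335166*j^2 + 1.070571*j - 0.079507)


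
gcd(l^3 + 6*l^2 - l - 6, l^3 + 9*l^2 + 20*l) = 1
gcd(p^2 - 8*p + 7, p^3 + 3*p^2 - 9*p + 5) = p - 1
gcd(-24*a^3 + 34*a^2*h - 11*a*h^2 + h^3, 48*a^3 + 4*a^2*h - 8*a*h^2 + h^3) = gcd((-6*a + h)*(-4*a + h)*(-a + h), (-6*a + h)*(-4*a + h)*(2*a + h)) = 24*a^2 - 10*a*h + h^2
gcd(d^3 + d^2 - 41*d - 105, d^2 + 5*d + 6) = d + 3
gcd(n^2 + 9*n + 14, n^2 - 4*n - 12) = n + 2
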